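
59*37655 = 2221645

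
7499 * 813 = 6096687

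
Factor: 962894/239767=2^1*11^( - 1 )*71^( - 1)*307^( - 1 ) * 481447^1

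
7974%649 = 186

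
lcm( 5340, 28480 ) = 85440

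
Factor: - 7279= - 29^1*251^1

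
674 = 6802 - 6128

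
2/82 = 1/41 = 0.02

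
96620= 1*96620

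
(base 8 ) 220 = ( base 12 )100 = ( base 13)B1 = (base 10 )144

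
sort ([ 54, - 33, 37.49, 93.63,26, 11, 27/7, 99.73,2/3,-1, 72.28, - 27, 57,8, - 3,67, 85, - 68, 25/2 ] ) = [ - 68,  -  33,-27, - 3, - 1, 2/3, 27/7, 8,11, 25/2, 26, 37.49, 54, 57,67,72.28, 85,93.63,99.73 ] 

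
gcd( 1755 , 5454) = 27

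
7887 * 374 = 2949738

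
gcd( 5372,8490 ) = 2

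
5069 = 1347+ 3722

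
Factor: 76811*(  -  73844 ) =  - 5672031484 = - 2^2 *7^1*10973^1 * 18461^1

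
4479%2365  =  2114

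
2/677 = 2/677 = 0.00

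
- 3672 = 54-3726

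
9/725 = 9/725 = 0.01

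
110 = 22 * 5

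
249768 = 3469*72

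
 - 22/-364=11/182 = 0.06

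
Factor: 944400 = 2^4 *3^1*5^2 * 787^1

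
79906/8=39953/4= 9988.25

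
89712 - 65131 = 24581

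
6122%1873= 503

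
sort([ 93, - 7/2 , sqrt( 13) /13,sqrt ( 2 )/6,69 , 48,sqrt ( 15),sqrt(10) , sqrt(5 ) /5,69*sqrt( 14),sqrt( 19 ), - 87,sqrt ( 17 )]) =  [- 87, - 7/2, sqrt( 2 )/6,sqrt( 13 ) /13,sqrt ( 5 ) /5,sqrt(10),sqrt( 15 ), sqrt (17),sqrt ( 19 ),48, 69 , 93 , 69 * sqrt(14)] 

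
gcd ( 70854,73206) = 294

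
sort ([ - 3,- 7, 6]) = [-7, - 3,6 ]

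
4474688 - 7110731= -2636043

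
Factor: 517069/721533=3^( - 1)*7^1 *23^( - 1 )*10457^( - 1)*73867^1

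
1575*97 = 152775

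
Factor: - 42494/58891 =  - 2^1*7^( - 1) * 47^( - 1 )*179^(-1)*21247^1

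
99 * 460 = 45540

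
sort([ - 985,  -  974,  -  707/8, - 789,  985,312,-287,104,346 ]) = [ - 985, - 974, - 789, - 287, - 707/8, 104,312, 346, 985 ] 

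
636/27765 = 212/9255 = 0.02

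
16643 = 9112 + 7531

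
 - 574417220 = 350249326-924666546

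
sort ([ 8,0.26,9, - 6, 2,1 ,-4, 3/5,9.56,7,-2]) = [-6, - 4, - 2,0.26,3/5,1,2, 7,8, 9, 9.56] 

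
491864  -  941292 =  - 449428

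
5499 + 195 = 5694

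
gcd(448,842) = 2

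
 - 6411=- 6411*1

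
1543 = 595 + 948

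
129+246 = 375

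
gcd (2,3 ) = 1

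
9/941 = 9/941 = 0.01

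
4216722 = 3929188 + 287534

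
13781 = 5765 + 8016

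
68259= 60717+7542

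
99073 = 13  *7621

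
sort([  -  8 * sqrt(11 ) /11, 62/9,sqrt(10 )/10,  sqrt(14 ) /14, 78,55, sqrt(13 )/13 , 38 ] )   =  [ - 8*sqrt( 11)/11, sqrt(14)/14,sqrt (13)/13, sqrt(10)/10, 62/9, 38,55, 78]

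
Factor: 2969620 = 2^2*5^1*37^1*4013^1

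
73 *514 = 37522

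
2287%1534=753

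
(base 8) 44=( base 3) 1100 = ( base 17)22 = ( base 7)51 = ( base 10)36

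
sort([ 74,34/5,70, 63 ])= [ 34/5,  63,70, 74 ]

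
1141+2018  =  3159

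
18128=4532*4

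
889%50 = 39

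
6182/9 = 6182/9 = 686.89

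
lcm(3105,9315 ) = 9315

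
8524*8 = 68192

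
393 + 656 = 1049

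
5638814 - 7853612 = -2214798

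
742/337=2 + 68/337 = 2.20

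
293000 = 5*58600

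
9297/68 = 136 + 49/68 = 136.72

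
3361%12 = 1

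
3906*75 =292950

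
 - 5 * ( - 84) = 420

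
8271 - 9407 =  - 1136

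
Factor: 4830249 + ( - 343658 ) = 4486591^1=4486591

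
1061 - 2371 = - 1310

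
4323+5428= 9751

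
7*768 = 5376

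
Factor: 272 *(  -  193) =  - 52496  =  - 2^4*17^1*193^1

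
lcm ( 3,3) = 3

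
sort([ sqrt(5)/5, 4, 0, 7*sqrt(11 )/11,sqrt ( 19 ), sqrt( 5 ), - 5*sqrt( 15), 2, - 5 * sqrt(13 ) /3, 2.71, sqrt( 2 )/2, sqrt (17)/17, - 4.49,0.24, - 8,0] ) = [ - 5 * sqrt(15), - 8,-5*sqrt( 13 )/3, - 4.49, 0, 0,  0.24, sqrt( 17 )/17 , sqrt( 5 )/5, sqrt (2) /2, 2, 7 * sqrt(11 )/11,sqrt(5 ), 2.71,4, sqrt( 19) ] 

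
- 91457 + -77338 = - 168795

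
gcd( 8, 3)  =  1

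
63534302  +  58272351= 121806653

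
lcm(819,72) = 6552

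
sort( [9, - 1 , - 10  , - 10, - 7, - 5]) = [ - 10,- 10, - 7, - 5, - 1,  9 ] 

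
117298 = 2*58649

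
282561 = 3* 94187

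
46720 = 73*640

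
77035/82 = 77035/82 = 939.45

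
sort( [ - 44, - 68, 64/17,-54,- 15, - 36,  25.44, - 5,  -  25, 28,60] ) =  [  -  68, - 54,-44, - 36, - 25,-15, -5,  64/17, 25.44 , 28, 60]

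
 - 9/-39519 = 1/4391 = 0.00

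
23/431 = 23/431 = 0.05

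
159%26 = 3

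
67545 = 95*711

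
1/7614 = 1/7614 = 0.00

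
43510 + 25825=69335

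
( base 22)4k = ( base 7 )213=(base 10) 108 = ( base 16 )6c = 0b1101100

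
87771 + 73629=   161400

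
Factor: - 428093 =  - 428093^1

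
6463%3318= 3145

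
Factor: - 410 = - 2^1*5^1*41^1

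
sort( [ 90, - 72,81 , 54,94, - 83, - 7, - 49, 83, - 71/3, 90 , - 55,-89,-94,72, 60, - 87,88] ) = [ - 94, - 89, - 87, - 83, - 72, - 55, - 49, - 71/3, - 7,54, 60, 72,81, 83, 88,90, 90,94]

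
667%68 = 55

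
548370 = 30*18279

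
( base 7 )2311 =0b1101001001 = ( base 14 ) 441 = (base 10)841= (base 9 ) 1134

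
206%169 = 37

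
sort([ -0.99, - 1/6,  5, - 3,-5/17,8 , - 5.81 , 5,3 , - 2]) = [ - 5.81, - 3, - 2 , - 0.99, - 5/17, - 1/6 , 3, 5 , 5,8]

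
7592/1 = 7592 = 7592.00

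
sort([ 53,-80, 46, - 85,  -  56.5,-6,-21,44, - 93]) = [  -  93, - 85, - 80, - 56.5,-21, - 6,44,46,53]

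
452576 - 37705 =414871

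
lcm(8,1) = 8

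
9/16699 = 9/16699=0.00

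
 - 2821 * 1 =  - 2821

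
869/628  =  869/628 = 1.38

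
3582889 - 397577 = 3185312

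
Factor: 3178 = 2^1 * 7^1 * 227^1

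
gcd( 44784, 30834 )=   18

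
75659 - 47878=27781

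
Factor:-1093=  - 1093^1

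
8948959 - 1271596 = 7677363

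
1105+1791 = 2896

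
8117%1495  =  642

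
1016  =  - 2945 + 3961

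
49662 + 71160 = 120822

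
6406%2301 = 1804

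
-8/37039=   -  8/37039 = - 0.00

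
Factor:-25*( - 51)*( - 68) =- 2^2*  3^1*5^2*17^2 = -  86700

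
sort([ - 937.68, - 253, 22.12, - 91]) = [ -937.68, - 253,- 91,22.12 ]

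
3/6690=1/2230 = 0.00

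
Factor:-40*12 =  - 480 = - 2^5*3^1*5^1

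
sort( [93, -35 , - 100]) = [ - 100, - 35 , 93] 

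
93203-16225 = 76978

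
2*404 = 808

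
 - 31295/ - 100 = 312 + 19/20 = 312.95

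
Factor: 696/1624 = 3/7 = 3^1 *7^(-1 )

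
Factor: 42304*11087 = 469024448 =2^6*661^1*11087^1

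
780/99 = 7+29/33 = 7.88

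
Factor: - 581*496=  - 2^4* 7^1*31^1*83^1 = - 288176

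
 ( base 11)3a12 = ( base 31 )5d8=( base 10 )5216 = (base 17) 110e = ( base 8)12140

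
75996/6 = 12666 = 12666.00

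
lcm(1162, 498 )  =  3486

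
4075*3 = 12225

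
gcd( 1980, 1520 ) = 20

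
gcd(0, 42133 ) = 42133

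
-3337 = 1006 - 4343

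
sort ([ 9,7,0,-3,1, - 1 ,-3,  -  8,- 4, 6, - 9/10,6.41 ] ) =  [ - 8, - 4, - 3,- 3, - 1, - 9/10,0, 1,6,6.41,7, 9]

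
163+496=659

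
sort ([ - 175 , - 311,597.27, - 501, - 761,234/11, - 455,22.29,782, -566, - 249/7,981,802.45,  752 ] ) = [ - 761, - 566, - 501, - 455, - 311, - 175, -249/7 , 234/11, 22.29, 597.27,752,782,802.45, 981] 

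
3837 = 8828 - 4991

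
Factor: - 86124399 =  - 3^1*43^1 * 667631^1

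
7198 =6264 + 934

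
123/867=41/289 =0.14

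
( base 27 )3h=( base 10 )98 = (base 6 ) 242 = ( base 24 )42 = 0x62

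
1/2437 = 1/2437 = 0.00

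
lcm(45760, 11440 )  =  45760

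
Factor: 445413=3^1*148471^1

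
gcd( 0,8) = 8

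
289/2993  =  289/2993 = 0.10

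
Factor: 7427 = 7^1*1061^1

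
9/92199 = 3/30733 = 0.00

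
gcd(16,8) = 8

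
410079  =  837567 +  - 427488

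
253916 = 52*4883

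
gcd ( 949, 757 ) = 1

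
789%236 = 81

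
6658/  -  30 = -222+1/15 = - 221.93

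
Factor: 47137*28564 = 1346421268 = 2^2*37^1 * 193^1 * 47137^1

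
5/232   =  5/232 = 0.02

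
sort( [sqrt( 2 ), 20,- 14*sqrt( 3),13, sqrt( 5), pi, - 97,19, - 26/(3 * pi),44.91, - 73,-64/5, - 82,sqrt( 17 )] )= [  -  97,-82,  -  73,-14*sqrt(3 ),-64/5, -26/( 3*pi), sqrt ( 2 ), sqrt(5 ),pi,sqrt( 17),13, 19, 20,44.91 ]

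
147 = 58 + 89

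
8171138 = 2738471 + 5432667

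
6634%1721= 1471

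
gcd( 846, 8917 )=1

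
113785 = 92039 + 21746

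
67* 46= 3082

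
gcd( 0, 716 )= 716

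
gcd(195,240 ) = 15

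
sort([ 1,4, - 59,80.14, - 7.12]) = [-59,-7.12 , 1,4 , 80.14] 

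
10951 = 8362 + 2589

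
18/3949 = 18/3949  =  0.00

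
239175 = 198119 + 41056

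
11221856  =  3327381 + 7894475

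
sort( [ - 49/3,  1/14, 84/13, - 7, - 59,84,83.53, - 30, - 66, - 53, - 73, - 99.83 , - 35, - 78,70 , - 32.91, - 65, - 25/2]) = [  -  99.83,  -  78,-73  , - 66, - 65,  -  59,-53, -35,-32.91, - 30  , - 49/3, - 25/2,- 7,1/14,84/13,70,83.53,84]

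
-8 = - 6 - 2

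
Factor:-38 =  - 2^1*19^1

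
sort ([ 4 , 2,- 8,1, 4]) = [ - 8 , 1,2,  4,4 ] 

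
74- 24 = 50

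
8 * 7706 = 61648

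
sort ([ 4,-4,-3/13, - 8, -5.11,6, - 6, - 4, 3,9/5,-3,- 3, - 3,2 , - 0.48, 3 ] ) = [ - 8,-6, -5.11, - 4,-4, - 3, - 3, - 3, - 0.48,-3/13,9/5,2, 3, 3,4, 6]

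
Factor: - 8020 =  - 2^2*5^1*401^1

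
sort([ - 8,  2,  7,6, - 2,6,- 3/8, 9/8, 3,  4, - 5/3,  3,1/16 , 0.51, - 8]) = [- 8,  -  8,  -  2, - 5/3, - 3/8,1/16, 0.51, 9/8,2, 3, 3,4,6,6,7]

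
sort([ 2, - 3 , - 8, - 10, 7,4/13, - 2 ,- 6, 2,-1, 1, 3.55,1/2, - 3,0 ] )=[  -  10,-8, - 6, - 3, - 3,-2 , - 1, 0,  4/13,1/2, 1,  2, 2,  3.55, 7]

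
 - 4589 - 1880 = - 6469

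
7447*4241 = 31582727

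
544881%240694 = 63493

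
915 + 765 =1680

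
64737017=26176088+38560929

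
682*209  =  142538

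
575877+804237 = 1380114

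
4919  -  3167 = 1752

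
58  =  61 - 3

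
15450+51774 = 67224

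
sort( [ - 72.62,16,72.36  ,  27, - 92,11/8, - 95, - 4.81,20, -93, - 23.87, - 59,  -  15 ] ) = [-95, - 93,  -  92, - 72.62, - 59 , - 23.87, - 15, - 4.81, 11/8,16, 20 , 27,72.36]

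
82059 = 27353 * 3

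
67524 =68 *993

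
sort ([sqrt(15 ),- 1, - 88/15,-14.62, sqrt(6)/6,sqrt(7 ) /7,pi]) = [ - 14.62, - 88/15 , - 1,sqrt( 7)/7  ,  sqrt(6)/6 , pi,sqrt(15)]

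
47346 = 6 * 7891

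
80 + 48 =128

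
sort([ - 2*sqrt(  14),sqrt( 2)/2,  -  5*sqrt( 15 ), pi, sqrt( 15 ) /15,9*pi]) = [ - 5*sqrt (15),-2*sqrt (14), sqrt( 15)/15,sqrt( 2) /2, pi, 9*pi ] 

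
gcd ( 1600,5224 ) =8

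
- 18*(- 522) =9396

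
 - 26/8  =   - 4 + 3/4 = -3.25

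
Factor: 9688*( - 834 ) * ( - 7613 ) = 61511456496 = 2^4*3^1 *7^1*23^1*139^1 *173^1*331^1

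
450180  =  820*549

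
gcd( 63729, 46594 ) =1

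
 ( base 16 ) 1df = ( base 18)18B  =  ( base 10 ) 479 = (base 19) 164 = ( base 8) 737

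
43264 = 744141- 700877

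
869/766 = 869/766 =1.13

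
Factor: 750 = 2^1*3^1*5^3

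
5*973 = 4865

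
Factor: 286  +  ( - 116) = 2^1*5^1*17^1 = 170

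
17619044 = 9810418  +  7808626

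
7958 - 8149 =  - 191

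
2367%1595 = 772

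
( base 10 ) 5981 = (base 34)55v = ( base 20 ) EJ1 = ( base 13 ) 2951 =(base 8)13535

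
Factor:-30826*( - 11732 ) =361650632= 2^3 * 7^1*419^1*15413^1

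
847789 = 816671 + 31118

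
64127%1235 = 1142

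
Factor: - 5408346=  - 2^1*3^1 * 17^2*3119^1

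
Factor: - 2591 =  - 2591^1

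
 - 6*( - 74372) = 446232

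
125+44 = 169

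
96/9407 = 96/9407 = 0.01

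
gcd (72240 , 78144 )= 48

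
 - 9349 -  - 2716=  - 6633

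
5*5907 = 29535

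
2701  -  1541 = 1160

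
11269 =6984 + 4285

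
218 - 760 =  - 542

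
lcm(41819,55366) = 3930986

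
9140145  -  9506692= - 366547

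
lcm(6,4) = 12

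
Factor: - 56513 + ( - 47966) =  -104479 = - 104479^1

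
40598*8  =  324784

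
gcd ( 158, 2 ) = 2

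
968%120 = 8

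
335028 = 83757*4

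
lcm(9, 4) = 36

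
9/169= 9/169 = 0.05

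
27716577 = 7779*3563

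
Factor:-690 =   -  2^1*3^1*5^1*23^1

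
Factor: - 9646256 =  - 2^4*602891^1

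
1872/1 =1872 = 1872.00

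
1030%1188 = 1030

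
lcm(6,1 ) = 6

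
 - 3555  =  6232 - 9787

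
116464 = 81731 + 34733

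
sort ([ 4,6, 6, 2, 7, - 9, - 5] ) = [ - 9,  -  5,2,4, 6, 6,7]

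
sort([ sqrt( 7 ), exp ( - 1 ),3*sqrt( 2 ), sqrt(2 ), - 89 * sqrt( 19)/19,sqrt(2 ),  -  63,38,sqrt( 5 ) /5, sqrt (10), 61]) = [ - 63,  -  89*sqrt(19)/19, exp( - 1), sqrt( 5)/5, sqrt ( 2 ),sqrt(2 ), sqrt( 7 ), sqrt( 10), 3 * sqrt( 2 ), 38,61]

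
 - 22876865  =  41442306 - 64319171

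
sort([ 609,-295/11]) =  [-295/11, 609]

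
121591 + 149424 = 271015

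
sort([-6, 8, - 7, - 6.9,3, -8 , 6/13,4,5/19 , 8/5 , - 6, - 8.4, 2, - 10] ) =[-10, - 8.4 , - 8 , - 7, - 6.9 ,-6,  -  6,5/19,6/13, 8/5 , 2,3,4,8]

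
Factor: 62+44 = 2^1 *53^1=106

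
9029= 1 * 9029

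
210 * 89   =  18690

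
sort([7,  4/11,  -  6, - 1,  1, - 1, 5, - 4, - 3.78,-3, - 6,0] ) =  [ - 6, - 6, - 4 , - 3.78, - 3 ,  -  1, - 1, 0 , 4/11 , 1, 5, 7]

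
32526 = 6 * 5421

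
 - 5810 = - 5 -5805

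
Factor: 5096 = 2^3*7^2*13^1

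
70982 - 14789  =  56193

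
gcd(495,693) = 99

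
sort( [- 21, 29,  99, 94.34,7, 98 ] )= [-21,7, 29, 94.34, 98, 99]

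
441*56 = 24696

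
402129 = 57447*7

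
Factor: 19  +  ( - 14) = 5  =  5^1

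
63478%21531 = 20416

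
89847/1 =89847 = 89847.00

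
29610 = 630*47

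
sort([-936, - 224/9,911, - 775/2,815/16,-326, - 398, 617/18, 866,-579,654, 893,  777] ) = [ - 936, - 579, - 398,-775/2, - 326,-224/9,  617/18, 815/16, 654, 777, 866, 893,911]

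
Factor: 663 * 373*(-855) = - 3^3*5^1 * 13^1 * 17^1 * 19^1 * 373^1 = - 211440645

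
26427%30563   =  26427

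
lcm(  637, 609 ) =55419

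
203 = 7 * 29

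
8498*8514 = 72351972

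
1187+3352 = 4539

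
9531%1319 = 298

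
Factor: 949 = 13^1*73^1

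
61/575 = 61/575 =0.11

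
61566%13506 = 7542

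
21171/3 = 7057 = 7057.00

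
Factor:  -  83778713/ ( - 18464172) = 2^( - 2 )*3^(  -  1)*181^ ( - 1)*8501^ ( - 1) *83778713^1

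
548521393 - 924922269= -376400876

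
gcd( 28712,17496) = 8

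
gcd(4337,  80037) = 1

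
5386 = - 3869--9255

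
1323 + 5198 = 6521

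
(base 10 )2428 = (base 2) 100101111100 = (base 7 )10036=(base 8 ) 4574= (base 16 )97C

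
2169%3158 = 2169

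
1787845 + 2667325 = 4455170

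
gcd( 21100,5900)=100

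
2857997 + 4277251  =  7135248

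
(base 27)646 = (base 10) 4488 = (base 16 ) 1188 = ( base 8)10610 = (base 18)DF6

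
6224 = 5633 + 591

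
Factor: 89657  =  89657^1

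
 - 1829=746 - 2575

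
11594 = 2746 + 8848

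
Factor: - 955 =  - 5^1 * 191^1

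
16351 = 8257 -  - 8094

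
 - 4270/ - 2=2135/1  =  2135.00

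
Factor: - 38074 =-2^1 * 19037^1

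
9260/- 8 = - 2315/2 = - 1157.50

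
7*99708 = 697956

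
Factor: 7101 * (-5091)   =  - 3^4* 263^1 * 1697^1 =- 36151191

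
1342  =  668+674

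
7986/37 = 7986/37 = 215.84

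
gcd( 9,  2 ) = 1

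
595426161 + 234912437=830338598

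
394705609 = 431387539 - 36681930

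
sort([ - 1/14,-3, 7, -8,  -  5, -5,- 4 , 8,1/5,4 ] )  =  [ - 8, - 5, - 5, - 4, - 3, - 1/14, 1/5 , 4,7,  8] 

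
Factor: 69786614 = 2^1 * 34893307^1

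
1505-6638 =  - 5133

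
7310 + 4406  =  11716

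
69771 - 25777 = 43994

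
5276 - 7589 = -2313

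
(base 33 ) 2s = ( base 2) 1011110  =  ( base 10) 94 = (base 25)3J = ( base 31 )31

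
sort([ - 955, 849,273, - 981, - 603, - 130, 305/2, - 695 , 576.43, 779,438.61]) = [ - 981, - 955,-695 ,-603, - 130, 305/2, 273, 438.61, 576.43,779,849]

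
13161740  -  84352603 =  -71190863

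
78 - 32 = 46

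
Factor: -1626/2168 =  - 3/4 = - 2^( - 2 )*3^1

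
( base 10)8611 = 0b10000110100011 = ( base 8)20643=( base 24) EMJ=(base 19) 14g4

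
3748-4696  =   - 948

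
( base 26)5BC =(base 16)e5e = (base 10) 3678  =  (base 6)25010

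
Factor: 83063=83063^1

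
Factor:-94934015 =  - 5^1*11^1*521^1*3313^1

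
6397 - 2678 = 3719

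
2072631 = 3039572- 966941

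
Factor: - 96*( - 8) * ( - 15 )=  - 2^8*3^2*  5^1 = - 11520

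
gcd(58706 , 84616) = 2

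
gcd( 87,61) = 1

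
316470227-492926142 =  - 176455915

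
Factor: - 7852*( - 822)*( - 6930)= - 44728603920 = - 2^4*3^3*5^1*7^1*11^1*13^1*137^1*151^1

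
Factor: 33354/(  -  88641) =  - 2^1 * 3^(-1)*7^( - 2)*17^1*67^(-1)*109^1= - 3706/9849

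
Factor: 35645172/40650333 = 11881724/13550111 = 2^2 * 97^1*113^1* 271^1*13550111^( - 1 )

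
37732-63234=- 25502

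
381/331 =1 + 50/331 = 1.15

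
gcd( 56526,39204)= 6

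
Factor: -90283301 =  - 2531^1*35671^1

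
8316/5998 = 4158/2999 = 1.39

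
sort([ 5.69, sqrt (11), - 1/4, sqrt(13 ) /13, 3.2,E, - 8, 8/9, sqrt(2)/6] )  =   [ - 8,  -  1/4, sqrt(2) /6,sqrt ( 13 ) /13, 8/9, E,3.2,  sqrt(11), 5.69 ]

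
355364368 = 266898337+88466031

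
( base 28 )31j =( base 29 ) 2ol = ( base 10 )2399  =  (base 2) 100101011111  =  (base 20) 5JJ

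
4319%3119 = 1200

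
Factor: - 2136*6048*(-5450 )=2^9*3^4*5^2*7^1 * 89^1*109^1=70405977600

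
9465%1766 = 635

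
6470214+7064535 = 13534749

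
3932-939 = 2993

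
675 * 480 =324000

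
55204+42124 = 97328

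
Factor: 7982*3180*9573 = 2^3*3^2*5^1 * 13^1*53^1*307^1*3191^1 = 242989161480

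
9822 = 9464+358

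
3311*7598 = 25156978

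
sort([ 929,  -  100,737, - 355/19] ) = [  -  100,- 355/19, 737, 929]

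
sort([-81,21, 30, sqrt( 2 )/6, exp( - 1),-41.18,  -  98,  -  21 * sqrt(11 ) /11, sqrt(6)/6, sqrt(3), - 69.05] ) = [  -  98,  -  81,-69.05,  -  41.18, - 21*sqrt(11)/11, sqrt(2) /6, exp(-1), sqrt(6 )/6, sqrt ( 3), 21, 30]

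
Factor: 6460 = 2^2*5^1*17^1*19^1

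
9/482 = 9/482 = 0.02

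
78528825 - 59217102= 19311723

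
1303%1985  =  1303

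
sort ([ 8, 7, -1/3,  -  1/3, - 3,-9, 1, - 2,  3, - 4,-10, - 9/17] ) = [-10,-9,-4, - 3, -2, - 9/17,-1/3,-1/3, 1,3,  7,  8] 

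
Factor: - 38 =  - 2^1*19^1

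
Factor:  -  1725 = -3^1*5^2*23^1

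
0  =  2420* 0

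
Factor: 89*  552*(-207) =-2^3*3^3*23^2*89^1= - 10169496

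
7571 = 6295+1276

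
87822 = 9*9758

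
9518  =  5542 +3976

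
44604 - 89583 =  - 44979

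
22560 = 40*564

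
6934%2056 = 766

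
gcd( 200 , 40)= 40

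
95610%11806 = 1162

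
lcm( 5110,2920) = 20440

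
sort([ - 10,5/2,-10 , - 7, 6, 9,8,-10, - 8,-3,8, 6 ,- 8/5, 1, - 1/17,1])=[ -10, - 10, - 10, - 8,  -  7, - 3, - 8/5, -1/17,  1,1,  5/2,6,6, 8,8,9]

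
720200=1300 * 554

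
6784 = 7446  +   - 662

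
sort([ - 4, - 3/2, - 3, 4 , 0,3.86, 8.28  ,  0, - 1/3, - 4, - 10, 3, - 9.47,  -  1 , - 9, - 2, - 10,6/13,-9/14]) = [ - 10,-10,-9.47 ,- 9, - 4, - 4, - 3, - 2,-3/2, - 1, - 9/14,-1/3 , 0, 0, 6/13,3, 3.86 , 4 , 8.28 ]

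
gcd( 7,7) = 7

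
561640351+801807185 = 1363447536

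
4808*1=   4808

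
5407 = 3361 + 2046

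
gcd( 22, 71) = 1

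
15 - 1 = 14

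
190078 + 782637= 972715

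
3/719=3/719 = 0.00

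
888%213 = 36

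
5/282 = 5/282= 0.02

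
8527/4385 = 1 + 4142/4385 = 1.94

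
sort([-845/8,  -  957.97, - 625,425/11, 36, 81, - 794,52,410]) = [ - 957.97, - 794,-625 ,-845/8, 36,425/11,  52, 81, 410 ] 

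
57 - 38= 19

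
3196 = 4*799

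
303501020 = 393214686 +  - 89713666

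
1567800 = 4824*325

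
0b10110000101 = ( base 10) 1413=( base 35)15D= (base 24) 2al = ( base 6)10313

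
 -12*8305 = -99660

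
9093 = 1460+7633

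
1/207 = 1/207 = 0.00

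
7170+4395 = 11565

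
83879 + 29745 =113624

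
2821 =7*403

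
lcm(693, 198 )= 1386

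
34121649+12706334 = 46827983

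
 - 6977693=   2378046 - 9355739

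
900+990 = 1890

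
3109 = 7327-4218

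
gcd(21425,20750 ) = 25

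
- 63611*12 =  - 763332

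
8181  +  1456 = 9637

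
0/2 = 0 = 0.00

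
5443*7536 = 41018448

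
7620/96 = 635/8 = 79.38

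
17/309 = 17/309 = 0.06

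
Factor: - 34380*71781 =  - 2467830780 = - 2^2*3^3*5^1*71^1  *191^1*337^1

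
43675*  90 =3930750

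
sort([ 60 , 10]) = [10,  60]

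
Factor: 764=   2^2*191^1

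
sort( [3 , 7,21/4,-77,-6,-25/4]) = [ - 77 ,  -  25/4, - 6,3,21/4, 7 ] 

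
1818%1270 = 548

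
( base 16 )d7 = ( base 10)215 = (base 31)6t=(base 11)186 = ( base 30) 75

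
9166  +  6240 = 15406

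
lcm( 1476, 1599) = 19188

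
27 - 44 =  - 17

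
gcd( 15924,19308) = 12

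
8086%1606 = 56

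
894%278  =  60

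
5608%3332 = 2276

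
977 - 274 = 703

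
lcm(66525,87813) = 2195325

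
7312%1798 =120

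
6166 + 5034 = 11200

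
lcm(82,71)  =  5822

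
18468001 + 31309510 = 49777511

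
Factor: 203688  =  2^3*3^3 *23^1 * 41^1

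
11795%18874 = 11795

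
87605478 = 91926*953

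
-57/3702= - 1+1215/1234  =  - 0.02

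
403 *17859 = 7197177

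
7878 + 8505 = 16383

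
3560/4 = 890  =  890.00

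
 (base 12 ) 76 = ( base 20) 4a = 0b1011010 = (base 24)3I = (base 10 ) 90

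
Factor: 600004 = 2^2*150001^1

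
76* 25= 1900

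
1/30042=1/30042= 0.00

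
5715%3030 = 2685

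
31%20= 11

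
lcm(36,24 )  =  72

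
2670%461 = 365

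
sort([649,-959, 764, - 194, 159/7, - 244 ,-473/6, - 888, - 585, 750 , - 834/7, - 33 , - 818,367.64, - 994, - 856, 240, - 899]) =[ - 994 , - 959, - 899,-888 , - 856, - 818, - 585, - 244 , - 194, - 834/7,  -  473/6, - 33, 159/7 , 240, 367.64, 649 , 750 , 764 ]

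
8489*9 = 76401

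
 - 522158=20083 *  ( - 26) 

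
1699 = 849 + 850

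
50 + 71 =121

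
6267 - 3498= 2769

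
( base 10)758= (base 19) 21H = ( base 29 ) q4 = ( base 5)11013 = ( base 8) 1366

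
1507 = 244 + 1263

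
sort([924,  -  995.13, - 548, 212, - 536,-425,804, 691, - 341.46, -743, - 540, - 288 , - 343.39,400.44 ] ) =[ - 995.13, - 743,  -  548, - 540, - 536 , - 425, - 343.39 , - 341.46, - 288, 212, 400.44, 691,804, 924]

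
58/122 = 29/61= 0.48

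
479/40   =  479/40=11.97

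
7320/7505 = 1464/1501=0.98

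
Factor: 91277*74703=6818665731 = 3^1 * 37^1*97^1  *673^1  *  941^1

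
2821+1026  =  3847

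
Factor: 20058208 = 2^5*23^1*27253^1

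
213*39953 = 8509989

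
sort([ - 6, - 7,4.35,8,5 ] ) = [ - 7, - 6,  4.35,5,8] 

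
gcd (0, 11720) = 11720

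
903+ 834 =1737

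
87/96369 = 29/32123= 0.00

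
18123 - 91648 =-73525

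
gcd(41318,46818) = 2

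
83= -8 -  - 91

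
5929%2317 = 1295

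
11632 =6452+5180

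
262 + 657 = 919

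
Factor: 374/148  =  2^( - 1)*11^1*17^1*37^(-1)= 187/74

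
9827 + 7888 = 17715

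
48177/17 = 2833+ 16/17 = 2833.94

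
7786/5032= 229/148 = 1.55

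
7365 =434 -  - 6931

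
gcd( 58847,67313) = 83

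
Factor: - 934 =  - 2^1*467^1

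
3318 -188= 3130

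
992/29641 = 992/29641 = 0.03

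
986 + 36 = 1022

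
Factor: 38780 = 2^2*5^1 *7^1*277^1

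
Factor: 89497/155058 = 2^( - 1 )*3^( - 1) *31^1*43^( - 1 ) * 601^(-1) *2887^1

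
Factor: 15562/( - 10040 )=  - 31/20 = - 2^( - 2 )*5^( - 1 )*31^1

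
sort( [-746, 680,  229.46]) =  [  -  746,229.46 , 680]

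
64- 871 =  - 807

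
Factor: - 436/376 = - 109/94 = -  2^( - 1)*47^(  -  1)*109^1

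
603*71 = 42813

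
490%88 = 50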